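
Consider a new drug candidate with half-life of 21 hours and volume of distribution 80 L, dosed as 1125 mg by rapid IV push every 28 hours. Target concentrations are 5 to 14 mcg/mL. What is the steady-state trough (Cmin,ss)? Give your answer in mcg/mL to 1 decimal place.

9.3 mcg/mL

Over one 28-h interval, 28/21 ≈ 1.3333 half-lives elapse, leaving f ≈ 0.3969 of each dose.
Each bolus raises the concentration by D/Vd = 1125/80 ≈ 14.062 mcg/mL.
Steady-state trough Cmin,ss = C₀·f/(1−f) ≈ 14.062 × 0.3969/0.6031 ≈ 9.254 mcg/mL.
Trough 9.3 mcg/mL vs MEC 5 mcg/mL: adequate.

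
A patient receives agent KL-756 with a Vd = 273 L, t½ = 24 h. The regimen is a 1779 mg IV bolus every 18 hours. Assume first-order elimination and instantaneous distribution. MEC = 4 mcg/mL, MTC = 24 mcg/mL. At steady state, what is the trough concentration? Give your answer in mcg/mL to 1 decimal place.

9.6 mcg/mL

Over one 18-h interval, 18/24 ≈ 0.75 half-lives elapse, leaving f ≈ 0.5946 of each dose.
Accumulation ratio R = 1/(1 − f) ≈ 1/0.4054 ≈ 2.4667.
Single-dose peak C₀ = D/Vd = 1779/273 ≈ 6.516 mcg/mL.
Cmax,ss = C₀/(1 − f) ≈ 6.516/0.4054 ≈ 16.073 mcg/mL.
Steady-state trough Cmin,ss = Cmax,ss·f ≈ 16.073 × 0.5946 ≈ 9.557 mcg/mL.
Trough 9.6 mcg/mL vs MEC 4 mcg/mL: adequate.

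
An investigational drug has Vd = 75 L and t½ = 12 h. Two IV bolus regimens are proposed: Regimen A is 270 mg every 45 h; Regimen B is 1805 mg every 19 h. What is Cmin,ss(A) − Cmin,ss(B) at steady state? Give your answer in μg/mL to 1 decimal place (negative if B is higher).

Regimen A: f = (1/2)^(45/12) ≈ 0.0743; Cmin,ss = (270/75)·f/(1−f) ≈ 0.289 μg/mL.
Regimen B: f = (1/2)^(19/12) ≈ 0.3337; Cmin,ss = (1805/75)·f/(1−f) ≈ 12.053 μg/mL.
Difference ≈ 0.289 − 12.053 ≈ -11.764 μg/mL.

-11.8 μg/mL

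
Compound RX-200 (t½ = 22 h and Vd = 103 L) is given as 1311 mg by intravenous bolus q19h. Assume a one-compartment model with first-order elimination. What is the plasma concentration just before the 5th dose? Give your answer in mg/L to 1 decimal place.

f = (1/2)^(τ/t½) = (1/2)^(19/22) ≈ 0.5496.
C₀ = D/Vd = 1311/103 ≈ 12.728 mg/L.
Before the 5th dose, 4 doses have been given. Superposition: Cmin = C₀·(f + f² + … + f^4).
≈ 12.728 × (0.5496 + 0.3021 + 0.1660 + 0.0912) ≈ 12.728 × 1.1089 ≈ 14.114 mg/L.

14.1 mg/L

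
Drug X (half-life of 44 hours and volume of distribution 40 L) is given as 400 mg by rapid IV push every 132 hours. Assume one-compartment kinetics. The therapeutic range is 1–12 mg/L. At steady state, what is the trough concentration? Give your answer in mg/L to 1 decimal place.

The dosing interval is 3 half-lives, so f = 2^(−3) = 0.125.
At steady state, R = 1/(1 − 0.125) = 8/7.
Single-dose peak C₀ = D/Vd = 400/40 = 10 mg/L.
Steady-state peak Cmax,ss = C₀·R = 10 × 8/7 ≈ 11.429 mg/L.
Steady-state trough Cmin,ss = Cmax,ss·f ≈ 11.429 × 0.125 ≈ 1.429 mg/L.
Trough 1.4 mg/L vs MEC 1 mg/L: adequate.

1.4 mg/L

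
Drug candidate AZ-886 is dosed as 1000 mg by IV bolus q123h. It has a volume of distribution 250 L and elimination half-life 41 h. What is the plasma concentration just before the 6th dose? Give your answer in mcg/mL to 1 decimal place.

0.6 mcg/mL

f = (1/2)^(τ/t½) = (1/2)^(123/41) ≈ 0.1250.
C₀ = D/Vd = 1000/250 ≈ 4.000 mcg/mL.
Before the 6th dose, 5 doses have been given. Superposition: Cmin = C₀·(f + f² + … + f^5).
≈ 4.000 × (0.1250 + 0.0156 + 0.0020 + 0.0002 + 0.0000) ≈ 4.000 × 0.1428 ≈ 0.571 mcg/mL.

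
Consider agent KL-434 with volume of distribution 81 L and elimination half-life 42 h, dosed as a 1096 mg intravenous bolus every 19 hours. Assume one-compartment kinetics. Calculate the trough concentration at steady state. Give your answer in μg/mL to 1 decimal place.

36.7 μg/mL

Over one 19-h interval, 19/42 ≈ 0.45238 half-lives elapse, leaving f ≈ 0.7308 of each dose.
Accumulation ratio R = 1/(1 − f) ≈ 1/0.2692 ≈ 3.7147.
Single-dose peak C₀ = D/Vd = 1096/81 ≈ 13.531 μg/mL.
Cmax,ss = C₀/(1 − f) ≈ 13.531/0.2692 ≈ 50.264 μg/mL.
One interval later, Cmin,ss = Cmax,ss·e^(−kτ) ≈ 50.264 × 0.7308 ≈ 36.733 μg/mL.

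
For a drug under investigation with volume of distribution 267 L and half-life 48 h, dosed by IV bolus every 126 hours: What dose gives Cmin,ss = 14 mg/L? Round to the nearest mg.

19321 mg

τ/t½ = 126/48 ≈ 2.625, so f = (1/2)^(126/48) ≈ 0.162105.
Cmin,ss = (D/Vd)·f/(1−f), so D = Cmin,ss·Vd·(1−f)/f.
D = 14 × 267 × (1−f)/f ≈ 14 × 267 × 5.16884 ≈ 19321.12 mg.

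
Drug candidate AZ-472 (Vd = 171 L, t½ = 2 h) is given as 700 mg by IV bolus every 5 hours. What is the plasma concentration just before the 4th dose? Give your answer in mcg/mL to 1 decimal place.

0.9 mcg/mL

f = (1/2)^(τ/t½) = (1/2)^(5/2) ≈ 0.1768.
C₀ = D/Vd = 700/171 ≈ 4.094 mcg/mL.
Before the 4th dose, 3 doses have been given. Superposition: Cmin = C₀·(f + f² + … + f^3).
≈ 4.094 × (0.1768 + 0.0313 + 0.0055) ≈ 4.094 × 0.2136 ≈ 0.874 mcg/mL.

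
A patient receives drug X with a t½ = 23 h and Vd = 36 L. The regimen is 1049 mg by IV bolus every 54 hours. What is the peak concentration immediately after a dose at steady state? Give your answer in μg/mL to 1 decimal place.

Over one 54-h interval, 54/23 ≈ 2.3478 half-lives elapse, leaving f ≈ 0.1964 of each dose.
Accumulation ratio R = 1/(1 − f) ≈ 1/0.8036 ≈ 1.2444.
Each bolus raises the concentration by D/Vd = 1049/36 ≈ 29.139 μg/mL.
Steady-state peak Cmax,ss = C₀·R ≈ 29.139 × 1.2444 ≈ 36.261 μg/mL.

36.3 μg/mL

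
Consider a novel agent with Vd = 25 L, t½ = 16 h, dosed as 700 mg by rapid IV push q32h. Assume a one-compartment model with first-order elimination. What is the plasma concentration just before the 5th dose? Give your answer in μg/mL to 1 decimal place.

f = (1/2)^(τ/t½) = (1/2)^(32/16) ≈ 0.2500.
C₀ = D/Vd = 700/25 ≈ 28.000 μg/mL.
Before the 5th dose, 4 doses have been given. Superposition: Cmin = C₀·(f + f² + … + f^4).
≈ 28.000 × (0.2500 + 0.0625 + 0.0156 + 0.0039) ≈ 28.000 × 0.3320 ≈ 9.296 μg/mL.

9.3 μg/mL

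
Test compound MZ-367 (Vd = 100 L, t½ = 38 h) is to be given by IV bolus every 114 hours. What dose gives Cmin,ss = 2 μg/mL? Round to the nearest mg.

τ/t½ = 114/38 ≈ 3, so f = (1/2)^(114/38) ≈ 0.125000.
Cmin,ss = (D/Vd)·f/(1−f), so D = Cmin,ss·Vd·(1−f)/f.
D = 2 × 100 × (1−f)/f ≈ 2 × 100 × 7.00000 ≈ 1400.00 mg.

1400 mg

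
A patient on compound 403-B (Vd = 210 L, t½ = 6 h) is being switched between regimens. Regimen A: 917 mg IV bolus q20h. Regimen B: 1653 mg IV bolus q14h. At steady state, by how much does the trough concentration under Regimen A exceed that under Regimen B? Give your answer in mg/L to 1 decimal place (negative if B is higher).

-1.5 mg/L

Regimen A: f = (1/2)^(20/6) ≈ 0.0992; Cmin,ss = (917/210)·f/(1−f) ≈ 0.481 mg/L.
Regimen B: f = (1/2)^(14/6) ≈ 0.1984; Cmin,ss = (1653/210)·f/(1−f) ≈ 1.948 mg/L.
Difference ≈ 0.481 − 1.948 ≈ -1.467 mg/L.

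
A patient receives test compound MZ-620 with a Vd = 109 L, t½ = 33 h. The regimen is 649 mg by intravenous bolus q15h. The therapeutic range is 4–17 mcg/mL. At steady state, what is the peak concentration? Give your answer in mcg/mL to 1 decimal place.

22.0 mcg/mL

τ/t½ = 15/33 ≈ 0.45455, so fraction remaining f = (1/2)^(15/33) ≈ 0.7297.
Accumulation ratio R = 1/(1 − f) ≈ 1/0.2703 ≈ 3.6996.
Single-dose peak C₀ = D/Vd = 649/109 ≈ 5.954 mcg/mL.
Steady-state peak Cmax,ss = C₀·R ≈ 5.954 × 3.6996 ≈ 22.027 mcg/mL.
Peak 22.0 mcg/mL vs MTC 17 mcg/mL: exceeds toxic threshold.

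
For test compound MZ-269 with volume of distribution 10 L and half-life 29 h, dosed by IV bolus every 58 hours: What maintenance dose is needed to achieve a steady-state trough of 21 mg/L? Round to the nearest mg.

τ/t½ = 58/29 ≈ 2, so f = (1/2)^(58/29) ≈ 0.250000.
Cmin,ss = (D/Vd)·f/(1−f), so D = Cmin,ss·Vd·(1−f)/f.
D = 21 × 10 × (1−f)/f ≈ 21 × 10 × 3.00000 ≈ 630.00 mg.

630 mg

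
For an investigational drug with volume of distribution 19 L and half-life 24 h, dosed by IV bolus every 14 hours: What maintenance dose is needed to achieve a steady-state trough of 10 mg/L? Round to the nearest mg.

95 mg

τ/t½ = 14/24 ≈ 0.58333, so f = (1/2)^(14/24) ≈ 0.667420.
Cmin,ss = (D/Vd)·f/(1−f), so D = Cmin,ss·Vd·(1−f)/f.
D = 10 × 19 × (1−f)/f ≈ 10 × 19 × 0.49831 ≈ 94.68 mg.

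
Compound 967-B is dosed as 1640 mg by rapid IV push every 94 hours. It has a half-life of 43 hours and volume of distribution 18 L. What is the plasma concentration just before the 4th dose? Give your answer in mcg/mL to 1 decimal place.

f = (1/2)^(τ/t½) = (1/2)^(94/43) ≈ 0.2198.
C₀ = D/Vd = 1640/18 ≈ 91.111 mcg/mL.
Before the 4th dose, 3 doses have been given. Superposition: Cmin = C₀·(f + f² + … + f^3).
≈ 91.111 × (0.2198 + 0.0483 + 0.0106) ≈ 91.111 × 0.2787 ≈ 25.393 mcg/mL.

25.4 mcg/mL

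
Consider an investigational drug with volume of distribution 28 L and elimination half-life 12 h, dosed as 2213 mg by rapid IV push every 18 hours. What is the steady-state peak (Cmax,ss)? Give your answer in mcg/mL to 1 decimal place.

122.3 mcg/mL

τ/t½ = 18/12 ≈ 1.5, so fraction remaining f = (1/2)^(18/12) ≈ 0.3536.
Accumulation ratio R = 1/(1 − f) ≈ 1/0.6464 ≈ 1.5470.
Single-dose peak C₀ = D/Vd = 2213/28 ≈ 79.036 mcg/mL.
Steady-state peak Cmax,ss = C₀·R ≈ 79.036 × 1.5470 ≈ 122.269 mcg/mL.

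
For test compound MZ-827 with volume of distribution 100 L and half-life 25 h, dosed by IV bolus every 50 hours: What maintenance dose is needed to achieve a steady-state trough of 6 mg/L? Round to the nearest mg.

τ/t½ = 50/25 ≈ 2, so f = (1/2)^(50/25) ≈ 0.250000.
Cmin,ss = (D/Vd)·f/(1−f), so D = Cmin,ss·Vd·(1−f)/f.
D = 6 × 100 × (1−f)/f ≈ 6 × 100 × 3.00000 ≈ 1800.00 mg.

1800 mg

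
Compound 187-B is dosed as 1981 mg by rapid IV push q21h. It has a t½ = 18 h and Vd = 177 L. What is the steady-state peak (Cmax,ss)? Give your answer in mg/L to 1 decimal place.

20.2 mg/L

τ/t½ = 21/18 ≈ 1.1667, so fraction remaining f = (1/2)^(21/18) ≈ 0.4454.
Accumulation ratio R = 1/(1 − f) ≈ 1/0.5546 ≈ 1.8031.
Each bolus raises the concentration by D/Vd = 1981/177 ≈ 11.192 mg/L.
Steady-state peak Cmax,ss = C₀·R ≈ 11.192 × 1.8031 ≈ 20.180 mg/L.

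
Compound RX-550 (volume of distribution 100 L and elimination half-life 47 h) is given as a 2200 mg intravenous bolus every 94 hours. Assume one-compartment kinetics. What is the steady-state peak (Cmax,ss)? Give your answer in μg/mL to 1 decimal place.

29.3 μg/mL

The dosing interval is 2 half-lives, so f = 2^(−2) = 0.25.
Accumulation ratio R = 1/(1 − f) = 1/0.75 = 4/3.
Single-dose peak C₀ = D/Vd = 2200/100 = 22 μg/mL.
Steady-state peak Cmax,ss = C₀·R = 22 × 4/3 ≈ 29.333 μg/mL.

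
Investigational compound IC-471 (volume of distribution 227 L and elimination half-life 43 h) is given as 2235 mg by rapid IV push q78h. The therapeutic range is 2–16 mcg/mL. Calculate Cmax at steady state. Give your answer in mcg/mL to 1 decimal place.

13.8 mcg/mL

k = ln2/t½ = ln2/43 ≈ 0.016120 h⁻¹; fraction remaining f = e^(−kτ) = e^(−0.016120×78) ≈ 0.2844.
Accumulation ratio R = 1/(1 − f) ≈ 1/0.7156 ≈ 1.3974.
Each bolus raises the concentration by D/Vd = 2235/227 ≈ 9.846 mcg/mL.
Steady-state peak Cmax,ss = C₀·R ≈ 9.846 × 1.3974 ≈ 13.759 mcg/mL.
Peak 13.8 mcg/mL vs MTC 16 mcg/mL: below toxic threshold.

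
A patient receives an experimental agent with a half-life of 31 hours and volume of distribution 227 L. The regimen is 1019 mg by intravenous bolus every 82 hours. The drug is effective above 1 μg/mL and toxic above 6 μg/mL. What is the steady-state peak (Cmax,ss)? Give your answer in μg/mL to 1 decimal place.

5.3 μg/mL

Over one 82-h interval, 82/31 ≈ 2.6452 half-lives elapse, leaving f ≈ 0.1599 of each dose.
Accumulation ratio R = 1/(1 − f) ≈ 1/0.8401 ≈ 1.1903.
Each bolus raises the concentration by D/Vd = 1019/227 ≈ 4.489 μg/mL.
Cmax,ss = C₀/(1 − f) ≈ 4.489/0.8401 ≈ 5.343 μg/mL.
Peak 5.3 μg/mL vs MTC 6 μg/mL: below toxic threshold.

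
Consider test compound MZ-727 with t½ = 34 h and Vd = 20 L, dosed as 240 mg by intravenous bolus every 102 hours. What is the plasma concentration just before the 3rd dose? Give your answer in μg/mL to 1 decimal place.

f = (1/2)^(τ/t½) = (1/2)^(102/34) ≈ 0.1250.
C₀ = D/Vd = 240/20 ≈ 12.000 μg/mL.
Before the 3rd dose, 2 doses have been given. Superposition: Cmin = C₀·(f + f²).
≈ 12.000 × (0.1250 + 0.0156) ≈ 12.000 × 0.1406 ≈ 1.687 μg/mL.

1.7 μg/mL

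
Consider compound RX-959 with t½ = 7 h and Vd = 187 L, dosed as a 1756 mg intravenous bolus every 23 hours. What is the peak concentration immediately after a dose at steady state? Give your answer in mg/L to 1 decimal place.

k = ln2/t½ = ln2/7 ≈ 0.099021 h⁻¹; fraction remaining f = e^(−kτ) = e^(−0.099021×23) ≈ 0.1025.
Accumulation ratio R = 1/(1 − f) ≈ 1/0.8975 ≈ 1.1142.
Each bolus raises the concentration by D/Vd = 1756/187 ≈ 9.390 mg/L.
Steady-state peak Cmax,ss = C₀·R ≈ 9.390 × 1.1142 ≈ 10.462 mg/L.

10.5 mg/L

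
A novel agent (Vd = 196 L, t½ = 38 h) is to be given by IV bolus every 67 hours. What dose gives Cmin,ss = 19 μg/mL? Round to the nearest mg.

8917 mg

τ/t½ = 67/38 ≈ 1.7632, so f = (1/2)^(67/38) ≈ 0.294603.
Cmin,ss = (D/Vd)·f/(1−f), so D = Cmin,ss·Vd·(1−f)/f.
D = 19 × 196 × (1−f)/f ≈ 19 × 196 × 2.39440 ≈ 8916.75 mg.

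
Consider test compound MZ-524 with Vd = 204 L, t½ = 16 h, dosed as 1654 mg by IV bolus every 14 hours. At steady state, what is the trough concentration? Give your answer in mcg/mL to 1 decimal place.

9.7 mcg/mL

k = ln2/t½ = ln2/16 ≈ 0.043322 h⁻¹; fraction remaining f = e^(−kτ) = e^(−0.043322×14) ≈ 0.5453.
At steady state, accumulation factor R = 1/(1 − e^(−kτ)) ≈ 2.1993.
Each bolus raises the concentration by D/Vd = 1654/204 ≈ 8.108 mcg/mL.
Steady-state peak Cmax,ss = C₀·R ≈ 8.108 × 2.1993 ≈ 17.832 mcg/mL.
One interval later, Cmin,ss = Cmax,ss·e^(−kτ) ≈ 17.832 × 0.5453 ≈ 9.724 mcg/mL.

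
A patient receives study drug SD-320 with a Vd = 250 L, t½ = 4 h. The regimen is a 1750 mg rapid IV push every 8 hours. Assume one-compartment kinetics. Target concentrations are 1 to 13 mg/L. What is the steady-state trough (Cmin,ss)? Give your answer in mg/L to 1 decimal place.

2.3 mg/L

The dosing interval is 2 half-lives, so f = 2^(−2) = 0.25.
Accumulation ratio R = 1/(1 − f) = 1/0.75 = 4/3.
Single-dose peak C₀ = D/Vd = 1750/250 = 7 mg/L.
Steady-state peak Cmax,ss = C₀·R = 7 × 4/3 ≈ 9.333 mg/L.
Steady-state trough Cmin,ss = Cmax,ss·f ≈ 9.333 × 0.25 ≈ 2.333 mg/L.
Trough 2.3 mg/L vs MEC 1 mg/L: adequate.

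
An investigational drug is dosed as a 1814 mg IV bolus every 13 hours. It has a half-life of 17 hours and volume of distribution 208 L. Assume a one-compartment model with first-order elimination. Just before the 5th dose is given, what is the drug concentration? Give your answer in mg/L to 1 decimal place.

11.0 mg/L

f = (1/2)^(τ/t½) = (1/2)^(13/17) ≈ 0.5886.
C₀ = D/Vd = 1814/208 ≈ 8.721 mg/L.
Before the 5th dose, 4 doses have been given. Superposition: Cmin = C₀·(f + f² + … + f^4).
≈ 8.721 × (0.5886 + 0.3464 + 0.2039 + 0.1200) ≈ 8.721 × 1.2589 ≈ 10.979 mg/L.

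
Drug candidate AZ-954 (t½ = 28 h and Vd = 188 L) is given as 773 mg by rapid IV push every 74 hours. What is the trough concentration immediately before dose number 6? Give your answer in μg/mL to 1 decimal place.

0.8 μg/mL

f = (1/2)^(τ/t½) = (1/2)^(74/28) ≈ 0.1601.
C₀ = D/Vd = 773/188 ≈ 4.112 μg/mL.
Before the 6th dose, 5 doses have been given. Superposition: Cmin = C₀·(f + f² + … + f^5).
≈ 4.112 × (0.1601 + 0.0256 + 0.0041 + 0.0007 + 0.0001) ≈ 4.112 × 0.1906 ≈ 0.784 μg/mL.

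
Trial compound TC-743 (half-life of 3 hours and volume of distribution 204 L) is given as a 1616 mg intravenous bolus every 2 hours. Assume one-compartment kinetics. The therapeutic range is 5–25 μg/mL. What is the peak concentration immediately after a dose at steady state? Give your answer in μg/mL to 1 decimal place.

21.4 μg/mL

τ/t½ = 2/3 ≈ 0.66667, so fraction remaining f = (1/2)^(2/3) ≈ 0.6300.
At steady state, accumulation factor R = 1/(1 − e^(−kτ)) ≈ 2.7027.
Each bolus raises the concentration by D/Vd = 1616/204 ≈ 7.922 μg/mL.
Steady-state peak Cmax,ss = C₀·R ≈ 7.922 × 2.7027 ≈ 21.411 μg/mL.
Peak 21.4 μg/mL vs MTC 25 μg/mL: below toxic threshold.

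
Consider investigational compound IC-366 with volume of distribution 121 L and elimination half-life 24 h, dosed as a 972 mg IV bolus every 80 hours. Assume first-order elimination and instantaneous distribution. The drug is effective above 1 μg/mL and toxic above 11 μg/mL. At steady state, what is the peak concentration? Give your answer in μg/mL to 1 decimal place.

τ/t½ = 80/24 ≈ 3.3333, so fraction remaining f = (1/2)^(80/24) ≈ 0.0992.
At steady state, accumulation factor R = 1/(1 − e^(−kτ)) ≈ 1.1101.
Single-dose peak C₀ = D/Vd = 972/121 ≈ 8.033 μg/mL.
Steady-state peak Cmax,ss = C₀·R ≈ 8.033 × 1.1101 ≈ 8.917 μg/mL.
Peak 8.9 μg/mL vs MTC 11 μg/mL: below toxic threshold.

8.9 μg/mL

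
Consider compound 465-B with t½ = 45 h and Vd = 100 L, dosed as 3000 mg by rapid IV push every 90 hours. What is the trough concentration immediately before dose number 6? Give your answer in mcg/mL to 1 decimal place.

10.0 mcg/mL

f = (1/2)^(τ/t½) = (1/2)^(90/45) ≈ 0.2500.
C₀ = D/Vd = 3000/100 ≈ 30.000 mcg/mL.
Before the 6th dose, 5 doses have been given. Superposition: Cmin = C₀·(f + f² + … + f^5).
≈ 30.000 × (0.2500 + 0.0625 + 0.0156 + 0.0039 + 0.0010) ≈ 30.000 × 0.3330 ≈ 9.990 mcg/mL.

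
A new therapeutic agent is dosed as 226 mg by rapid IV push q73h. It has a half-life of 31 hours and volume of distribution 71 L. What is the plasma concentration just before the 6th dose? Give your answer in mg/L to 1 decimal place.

0.8 mg/L

f = (1/2)^(τ/t½) = (1/2)^(73/31) ≈ 0.1955.
C₀ = D/Vd = 226/71 ≈ 3.183 mg/L.
Before the 6th dose, 5 doses have been given. Superposition: Cmin = C₀·(f + f² + … + f^5).
≈ 3.183 × (0.1955 + 0.0382 + 0.0075 + 0.0015 + 0.0003) ≈ 3.183 × 0.2430 ≈ 0.773 mg/L.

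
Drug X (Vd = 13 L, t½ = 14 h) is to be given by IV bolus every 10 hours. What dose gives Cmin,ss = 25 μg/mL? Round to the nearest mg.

τ/t½ = 10/14 ≈ 0.71429, so f = (1/2)^(10/14) ≈ 0.609507.
Cmin,ss = (D/Vd)·f/(1−f), so D = Cmin,ss·Vd·(1−f)/f.
D = 25 × 13 × (1−f)/f ≈ 25 × 13 × 0.64067 ≈ 208.22 mg.

208 mg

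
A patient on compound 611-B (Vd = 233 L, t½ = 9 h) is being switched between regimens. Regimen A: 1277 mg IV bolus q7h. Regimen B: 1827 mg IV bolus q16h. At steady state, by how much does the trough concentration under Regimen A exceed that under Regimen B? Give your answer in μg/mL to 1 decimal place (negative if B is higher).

Regimen A: f = (1/2)^(7/9) ≈ 0.5833; Cmin,ss = (1277/233)·f/(1−f) ≈ 7.672 μg/mL.
Regimen B: f = (1/2)^(16/9) ≈ 0.2916; Cmin,ss = (1827/233)·f/(1−f) ≈ 3.228 μg/mL.
Difference ≈ 7.672 − 3.228 ≈ 4.444 μg/mL.

4.4 μg/mL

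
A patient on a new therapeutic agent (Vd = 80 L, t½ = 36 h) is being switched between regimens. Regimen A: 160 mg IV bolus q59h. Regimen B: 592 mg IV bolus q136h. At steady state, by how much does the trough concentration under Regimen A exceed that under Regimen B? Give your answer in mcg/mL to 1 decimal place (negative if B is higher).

0.4 mcg/mL

Regimen A: f = (1/2)^(59/36) ≈ 0.3211; Cmin,ss = (160/80)·f/(1−f) ≈ 0.946 mcg/mL.
Regimen B: f = (1/2)^(136/36) ≈ 0.0729; Cmin,ss = (592/80)·f/(1−f) ≈ 0.582 mcg/mL.
Difference ≈ 0.946 − 0.582 ≈ 0.364 mcg/mL.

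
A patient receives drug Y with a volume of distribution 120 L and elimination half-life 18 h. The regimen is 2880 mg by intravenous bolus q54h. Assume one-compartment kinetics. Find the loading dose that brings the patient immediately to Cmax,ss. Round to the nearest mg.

f = (1/2)^(54/18) ≈ 0.125000; accumulation ratio R = 1/(1−f) ≈ 1.14286.
Loading dose to hit Cmax,ss on first dose: D_load = D_maint·R ≈ 2880 × 1.14286 ≈ 3291.44 mg.

3291 mg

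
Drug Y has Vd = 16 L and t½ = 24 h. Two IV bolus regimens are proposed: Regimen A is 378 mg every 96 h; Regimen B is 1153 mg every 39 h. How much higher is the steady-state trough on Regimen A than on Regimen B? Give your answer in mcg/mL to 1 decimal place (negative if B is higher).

Regimen A: f = (1/2)^(96/24) ≈ 0.0625; Cmin,ss = (378/16)·f/(1−f) ≈ 1.575 mcg/mL.
Regimen B: f = (1/2)^(39/24) ≈ 0.3242; Cmin,ss = (1153/16)·f/(1−f) ≈ 34.570 mcg/mL.
Difference ≈ 1.575 − 34.570 ≈ -32.995 mcg/mL.

-33.0 mcg/mL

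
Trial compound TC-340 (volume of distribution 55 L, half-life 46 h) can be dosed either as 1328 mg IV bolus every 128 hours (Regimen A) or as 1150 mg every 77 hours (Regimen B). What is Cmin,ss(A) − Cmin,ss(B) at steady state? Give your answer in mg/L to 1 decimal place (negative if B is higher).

-5.4 mg/L

Regimen A: f = (1/2)^(128/46) ≈ 0.1453; Cmin,ss = (1328/55)·f/(1−f) ≈ 4.105 mg/L.
Regimen B: f = (1/2)^(77/46) ≈ 0.3134; Cmin,ss = (1150/55)·f/(1−f) ≈ 9.544 mg/L.
Difference ≈ 4.105 − 9.544 ≈ -5.439 mg/L.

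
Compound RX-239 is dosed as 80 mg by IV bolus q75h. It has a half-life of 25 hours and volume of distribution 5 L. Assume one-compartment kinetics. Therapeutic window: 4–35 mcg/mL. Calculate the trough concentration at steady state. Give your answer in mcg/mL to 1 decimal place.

τ = 75 h = 3 half-lives, so f = (1/2)^3 = 0.125.
At steady state, R = 1/(1 − 0.125) = 8/7.
Single-dose peak C₀ = D/Vd = 80/5 = 16 mcg/mL.
Steady-state peak Cmax,ss = C₀·R = 16 × 8/7 ≈ 18.286 mcg/mL.
Steady-state trough Cmin,ss = Cmax,ss·f ≈ 18.286 × 0.125 ≈ 2.286 mcg/mL.
Trough 2.3 mcg/mL vs MEC 4 mcg/mL: subtherapeutic.

2.3 mcg/mL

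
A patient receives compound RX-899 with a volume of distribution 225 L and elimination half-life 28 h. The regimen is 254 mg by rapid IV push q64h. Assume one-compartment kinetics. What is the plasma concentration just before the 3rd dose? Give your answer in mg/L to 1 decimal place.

0.3 mg/L

f = (1/2)^(τ/t½) = (1/2)^(64/28) ≈ 0.2051.
C₀ = D/Vd = 254/225 ≈ 1.129 mg/L.
Before the 3rd dose, 2 doses have been given. Superposition: Cmin = C₀·(f + f²).
≈ 1.129 × (0.2051 + 0.0421) ≈ 1.129 × 0.2472 ≈ 0.279 mg/L.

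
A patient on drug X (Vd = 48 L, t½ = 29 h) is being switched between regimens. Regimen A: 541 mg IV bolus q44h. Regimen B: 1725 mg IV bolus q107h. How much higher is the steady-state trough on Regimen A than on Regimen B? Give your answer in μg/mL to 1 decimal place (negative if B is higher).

3.0 μg/mL

Regimen A: f = (1/2)^(44/29) ≈ 0.3494; Cmin,ss = (541/48)·f/(1−f) ≈ 6.053 μg/mL.
Regimen B: f = (1/2)^(107/29) ≈ 0.0775; Cmin,ss = (1725/48)·f/(1−f) ≈ 3.019 μg/mL.
Difference ≈ 6.053 − 3.019 ≈ 3.034 μg/mL.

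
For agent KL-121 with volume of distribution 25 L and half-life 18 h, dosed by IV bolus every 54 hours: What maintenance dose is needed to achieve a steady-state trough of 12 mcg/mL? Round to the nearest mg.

2100 mg

τ/t½ = 54/18 ≈ 3, so f = (1/2)^(54/18) ≈ 0.125000.
Cmin,ss = (D/Vd)·f/(1−f), so D = Cmin,ss·Vd·(1−f)/f.
D = 12 × 25 × (1−f)/f ≈ 12 × 25 × 7.00000 ≈ 2100.00 mg.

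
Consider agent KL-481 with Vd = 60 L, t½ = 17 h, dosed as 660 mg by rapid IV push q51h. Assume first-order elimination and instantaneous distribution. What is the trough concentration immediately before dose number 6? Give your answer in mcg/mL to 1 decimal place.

1.6 mcg/mL

f = (1/2)^(τ/t½) = (1/2)^(51/17) ≈ 0.1250.
C₀ = D/Vd = 660/60 ≈ 11.000 mcg/mL.
Before the 6th dose, 5 doses have been given. Superposition: Cmin = C₀·(f + f² + … + f^5).
≈ 11.000 × (0.1250 + 0.0156 + 0.0020 + 0.0002 + 0.0000) ≈ 11.000 × 0.1428 ≈ 1.571 mcg/mL.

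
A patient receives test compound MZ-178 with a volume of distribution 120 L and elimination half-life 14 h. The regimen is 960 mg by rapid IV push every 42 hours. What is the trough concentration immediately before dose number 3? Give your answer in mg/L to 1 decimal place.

f = (1/2)^(τ/t½) = (1/2)^(42/14) ≈ 0.1250.
C₀ = D/Vd = 960/120 ≈ 8.000 mg/L.
Before the 3rd dose, 2 doses have been given. Superposition: Cmin = C₀·(f + f²).
≈ 8.000 × (0.1250 + 0.0156) ≈ 8.000 × 0.1406 ≈ 1.125 mg/L.

1.1 mg/L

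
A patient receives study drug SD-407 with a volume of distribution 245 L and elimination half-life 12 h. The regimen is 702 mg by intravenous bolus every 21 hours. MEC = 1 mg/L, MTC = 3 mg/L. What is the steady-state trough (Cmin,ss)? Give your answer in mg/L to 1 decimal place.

τ/t½ = 21/12 ≈ 1.75, so fraction remaining f = (1/2)^(21/12) ≈ 0.2973.
Accumulation ratio R = 1/(1 − f) ≈ 1/0.7027 ≈ 1.4231.
Each bolus raises the concentration by D/Vd = 702/245 ≈ 2.865 mg/L.
Cmax,ss = C₀/(1 − f) ≈ 2.865/0.7027 ≈ 4.077 mg/L.
One interval later, Cmin,ss = Cmax,ss·e^(−kτ) ≈ 4.077 × 0.2973 ≈ 1.212 mg/L.
Trough 1.2 mg/L vs MEC 1 mg/L: adequate.

1.2 mg/L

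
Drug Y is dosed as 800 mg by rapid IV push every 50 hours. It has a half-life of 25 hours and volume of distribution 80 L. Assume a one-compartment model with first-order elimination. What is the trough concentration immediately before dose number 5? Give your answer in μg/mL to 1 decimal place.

3.3 μg/mL

f = (1/2)^(τ/t½) = (1/2)^(50/25) ≈ 0.2500.
C₀ = D/Vd = 800/80 ≈ 10.000 μg/mL.
Before the 5th dose, 4 doses have been given. Superposition: Cmin = C₀·(f + f² + … + f^4).
≈ 10.000 × (0.2500 + 0.0625 + 0.0156 + 0.0039) ≈ 10.000 × 0.3320 ≈ 3.320 μg/mL.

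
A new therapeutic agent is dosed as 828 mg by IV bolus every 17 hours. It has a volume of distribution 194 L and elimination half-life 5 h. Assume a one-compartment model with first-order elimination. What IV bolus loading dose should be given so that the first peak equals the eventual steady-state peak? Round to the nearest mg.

915 mg

f = (1/2)^(17/5) ≈ 0.094732; accumulation ratio R = 1/(1−f) ≈ 1.10465.
Loading dose to hit Cmax,ss on first dose: D_load = D_maint·R ≈ 828 × 1.10465 ≈ 914.65 mg.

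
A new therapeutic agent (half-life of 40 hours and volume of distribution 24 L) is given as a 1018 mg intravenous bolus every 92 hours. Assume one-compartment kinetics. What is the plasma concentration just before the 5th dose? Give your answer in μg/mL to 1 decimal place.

f = (1/2)^(τ/t½) = (1/2)^(92/40) ≈ 0.2031.
C₀ = D/Vd = 1018/24 ≈ 42.417 μg/mL.
Before the 5th dose, 4 doses have been given. Superposition: Cmin = C₀·(f + f² + … + f^4).
≈ 42.417 × (0.2031 + 0.0412 + 0.0084 + 0.0017) ≈ 42.417 × 0.2544 ≈ 10.791 μg/mL.

10.8 μg/mL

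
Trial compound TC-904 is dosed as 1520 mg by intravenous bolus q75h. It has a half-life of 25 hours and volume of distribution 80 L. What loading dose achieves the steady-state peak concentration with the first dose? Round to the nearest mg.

1737 mg

f = (1/2)^(75/25) ≈ 0.125000; accumulation ratio R = 1/(1−f) ≈ 1.14286.
Loading dose to hit Cmax,ss on first dose: D_load = D_maint·R ≈ 1520 × 1.14286 ≈ 1737.15 mg.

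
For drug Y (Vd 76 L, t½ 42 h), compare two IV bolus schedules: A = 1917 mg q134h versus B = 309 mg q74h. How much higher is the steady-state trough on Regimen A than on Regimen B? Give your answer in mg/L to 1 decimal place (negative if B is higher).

Regimen A: f = (1/2)^(134/42) ≈ 0.1095; Cmin,ss = (1917/76)·f/(1−f) ≈ 3.102 mg/L.
Regimen B: f = (1/2)^(74/42) ≈ 0.2949; Cmin,ss = (309/76)·f/(1−f) ≈ 1.700 mg/L.
Difference ≈ 3.102 − 1.700 ≈ 1.402 mg/L.

1.4 mg/L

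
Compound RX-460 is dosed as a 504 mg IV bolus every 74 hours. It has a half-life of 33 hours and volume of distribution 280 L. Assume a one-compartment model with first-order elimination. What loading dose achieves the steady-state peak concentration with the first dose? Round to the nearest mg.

639 mg

f = (1/2)^(74/33) ≈ 0.211331; accumulation ratio R = 1/(1−f) ≈ 1.26796.
Loading dose to hit Cmax,ss on first dose: D_load = D_maint·R ≈ 504 × 1.26796 ≈ 639.05 mg.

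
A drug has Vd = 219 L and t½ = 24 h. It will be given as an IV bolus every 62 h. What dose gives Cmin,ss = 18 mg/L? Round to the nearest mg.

τ/t½ = 62/24 ≈ 2.5833, so f = (1/2)^(62/24) ≈ 0.166855.
Cmin,ss = (D/Vd)·f/(1−f), so D = Cmin,ss·Vd·(1−f)/f.
D = 18 × 219 × (1−f)/f ≈ 18 × 219 × 4.99323 ≈ 19683.31 mg.

19683 mg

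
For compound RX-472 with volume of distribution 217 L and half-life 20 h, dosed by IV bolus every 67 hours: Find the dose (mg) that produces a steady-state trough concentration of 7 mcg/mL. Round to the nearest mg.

τ/t½ = 67/20 ≈ 3.35, so f = (1/2)^(67/20) ≈ 0.098073.
Cmin,ss = (D/Vd)·f/(1−f), so D = Cmin,ss·Vd·(1−f)/f.
D = 7 × 217 × (1−f)/f ≈ 7 × 217 × 9.19649 ≈ 13969.47 mg.

13969 mg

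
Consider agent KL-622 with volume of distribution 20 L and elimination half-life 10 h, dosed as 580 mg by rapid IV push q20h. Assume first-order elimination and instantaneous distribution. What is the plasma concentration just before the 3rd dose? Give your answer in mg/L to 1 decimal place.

9.1 mg/L

f = (1/2)^(τ/t½) = (1/2)^(20/10) ≈ 0.2500.
C₀ = D/Vd = 580/20 ≈ 29.000 mg/L.
Before the 3rd dose, 2 doses have been given. Superposition: Cmin = C₀·(f + f²).
≈ 29.000 × (0.2500 + 0.0625) ≈ 29.000 × 0.3125 ≈ 9.062 mg/L.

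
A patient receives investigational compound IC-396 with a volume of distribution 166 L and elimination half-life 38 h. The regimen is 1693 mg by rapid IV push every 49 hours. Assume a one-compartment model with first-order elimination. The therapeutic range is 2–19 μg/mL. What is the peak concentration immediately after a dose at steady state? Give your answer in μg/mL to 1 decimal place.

17.3 μg/mL

τ/t½ = 49/38 ≈ 1.2895, so fraction remaining f = (1/2)^(49/38) ≈ 0.4091.
At steady state, accumulation factor R = 1/(1 − e^(−kτ)) ≈ 1.6923.
Single-dose peak C₀ = D/Vd = 1693/166 ≈ 10.199 μg/mL.
Steady-state peak Cmax,ss = C₀·R ≈ 10.199 × 1.6923 ≈ 17.260 μg/mL.
Peak 17.3 μg/mL vs MTC 19 μg/mL: below toxic threshold.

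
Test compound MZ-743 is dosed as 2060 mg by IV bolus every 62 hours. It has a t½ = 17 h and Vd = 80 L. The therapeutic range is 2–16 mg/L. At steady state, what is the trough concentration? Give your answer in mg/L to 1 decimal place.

τ/t½ = 62/17 ≈ 3.6471, so fraction remaining f = (1/2)^(62/17) ≈ 0.0798.
At steady state, accumulation factor R = 1/(1 − e^(−kτ)) ≈ 1.0867.
Each bolus raises the concentration by D/Vd = 2060/80 ≈ 25.750 mg/L.
Cmax,ss = C₀/(1 − f) ≈ 25.750/0.9202 ≈ 27.983 mg/L.
Steady-state trough Cmin,ss = Cmax,ss·f ≈ 27.983 × 0.0798 ≈ 2.233 mg/L.
Trough 2.2 mg/L vs MEC 2 mg/L: adequate.

2.2 mg/L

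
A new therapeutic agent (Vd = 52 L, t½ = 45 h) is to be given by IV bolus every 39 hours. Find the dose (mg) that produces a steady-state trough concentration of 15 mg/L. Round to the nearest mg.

642 mg

τ/t½ = 39/45 ≈ 0.86667, so f = (1/2)^(39/45) ≈ 0.548412.
Cmin,ss = (D/Vd)·f/(1−f), so D = Cmin,ss·Vd·(1−f)/f.
D = 15 × 52 × (1−f)/f ≈ 15 × 52 × 0.82345 ≈ 642.29 mg.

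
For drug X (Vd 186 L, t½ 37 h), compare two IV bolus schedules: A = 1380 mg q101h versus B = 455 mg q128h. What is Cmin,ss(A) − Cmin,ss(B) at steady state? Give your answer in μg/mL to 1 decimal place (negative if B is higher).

Regimen A: f = (1/2)^(101/37) ≈ 0.1508; Cmin,ss = (1380/186)·f/(1−f) ≈ 1.318 μg/mL.
Regimen B: f = (1/2)^(128/37) ≈ 0.0909; Cmin,ss = (455/186)·f/(1−f) ≈ 0.245 μg/mL.
Difference ≈ 1.318 − 0.245 ≈ 1.073 μg/mL.

1.1 μg/mL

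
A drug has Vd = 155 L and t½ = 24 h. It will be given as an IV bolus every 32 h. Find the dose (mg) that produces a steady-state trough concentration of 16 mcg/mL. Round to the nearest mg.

3769 mg

τ/t½ = 32/24 ≈ 1.3333, so f = (1/2)^(32/24) ≈ 0.396850.
Cmin,ss = (D/Vd)·f/(1−f), so D = Cmin,ss·Vd·(1−f)/f.
D = 16 × 155 × (1−f)/f ≈ 16 × 155 × 1.51984 ≈ 3769.20 mg.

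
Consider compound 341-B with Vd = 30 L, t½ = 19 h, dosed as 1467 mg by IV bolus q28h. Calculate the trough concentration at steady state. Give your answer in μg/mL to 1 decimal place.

27.5 μg/mL

τ/t½ = 28/19 ≈ 1.4737, so fraction remaining f = (1/2)^(28/19) ≈ 0.3601.
At steady state, accumulation factor R = 1/(1 − e^(−kτ)) ≈ 1.5627.
Single-dose peak C₀ = D/Vd = 1467/30 ≈ 48.900 μg/mL.
Cmax,ss = C₀/(1 − f) ≈ 48.900/0.6399 ≈ 76.418 μg/mL.
One interval later, Cmin,ss = Cmax,ss·e^(−kτ) ≈ 76.418 × 0.3601 ≈ 27.518 μg/mL.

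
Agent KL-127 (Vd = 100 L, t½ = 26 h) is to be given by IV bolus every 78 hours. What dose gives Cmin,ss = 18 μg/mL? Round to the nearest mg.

12600 mg

τ/t½ = 78/26 ≈ 3, so f = (1/2)^(78/26) ≈ 0.125000.
Cmin,ss = (D/Vd)·f/(1−f), so D = Cmin,ss·Vd·(1−f)/f.
D = 18 × 100 × (1−f)/f ≈ 18 × 100 × 7.00000 ≈ 12600.00 mg.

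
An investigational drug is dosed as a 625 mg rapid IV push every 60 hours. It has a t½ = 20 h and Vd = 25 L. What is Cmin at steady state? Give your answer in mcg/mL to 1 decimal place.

3.6 mcg/mL

τ = 60 h = 3 half-lives, so f = (1/2)^3 = 0.125.
Accumulation ratio R = 1/(1 − f) = 1/0.875 = 8/7.
Single-dose peak C₀ = D/Vd = 625/25 = 25 mcg/mL.
Steady-state peak Cmax,ss = C₀·R = 25 × 8/7 ≈ 28.571 mcg/mL.
Steady-state trough Cmin,ss = Cmax,ss·f ≈ 28.571 × 0.125 ≈ 3.571 mcg/mL.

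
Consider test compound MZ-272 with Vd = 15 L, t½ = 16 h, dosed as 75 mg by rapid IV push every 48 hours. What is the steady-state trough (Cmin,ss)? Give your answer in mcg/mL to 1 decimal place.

0.7 mcg/mL

τ = 48 h = 3 half-lives, so f = (1/2)^3 = 0.125.
Accumulation ratio R = 1/(1 − f) = 1/0.875 = 8/7.
Single-dose peak C₀ = D/Vd = 75/15 = 5 mcg/mL.
Steady-state peak Cmax,ss = C₀·R = 5 × 8/7 ≈ 5.714 mcg/mL.
Steady-state trough Cmin,ss = Cmax,ss·f ≈ 5.714 × 0.125 ≈ 0.714 mcg/mL.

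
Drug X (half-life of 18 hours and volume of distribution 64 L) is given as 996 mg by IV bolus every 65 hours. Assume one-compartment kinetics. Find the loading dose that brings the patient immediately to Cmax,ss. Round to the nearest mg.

f = (1/2)^(65/18) ≈ 0.081837; accumulation ratio R = 1/(1−f) ≈ 1.08913.
Loading dose to hit Cmax,ss on first dose: D_load = D_maint·R ≈ 996 × 1.08913 ≈ 1084.77 mg.

1085 mg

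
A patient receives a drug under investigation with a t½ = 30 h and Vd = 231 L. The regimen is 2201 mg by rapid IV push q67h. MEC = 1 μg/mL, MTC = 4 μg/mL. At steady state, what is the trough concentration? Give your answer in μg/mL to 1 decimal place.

k = ln2/t½ = ln2/30 ≈ 0.023105 h⁻¹; fraction remaining f = e^(−kτ) = e^(−0.023105×67) ≈ 0.2127.
At steady state, accumulation factor R = 1/(1 − e^(−kτ)) ≈ 1.2702.
Each bolus raises the concentration by D/Vd = 2201/231 ≈ 9.528 μg/mL.
Steady-state peak Cmax,ss = C₀·R ≈ 9.528 × 1.2702 ≈ 12.102 μg/mL.
Steady-state trough Cmin,ss = Cmax,ss·f ≈ 12.102 × 0.2127 ≈ 2.574 μg/mL.
Trough 2.6 μg/mL vs MEC 1 μg/mL: adequate.

2.6 μg/mL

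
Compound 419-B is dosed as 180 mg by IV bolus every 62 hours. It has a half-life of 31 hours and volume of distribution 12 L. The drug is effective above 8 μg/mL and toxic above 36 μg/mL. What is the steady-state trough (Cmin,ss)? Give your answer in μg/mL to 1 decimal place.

5.0 μg/mL

The dosing interval is 2 half-lives, so f = 2^(−2) = 0.25.
At steady state, R = 1/(1 − 0.25) = 4/3.
Single-dose peak C₀ = D/Vd = 180/12 = 15 μg/mL.
Steady-state peak Cmax,ss = C₀·R = 15 × 4/3 ≈ 20.000 μg/mL.
Steady-state trough Cmin,ss = Cmax,ss·f ≈ 20.000 × 0.25 ≈ 5.000 μg/mL.
Trough 5.0 μg/mL vs MEC 8 μg/mL: subtherapeutic.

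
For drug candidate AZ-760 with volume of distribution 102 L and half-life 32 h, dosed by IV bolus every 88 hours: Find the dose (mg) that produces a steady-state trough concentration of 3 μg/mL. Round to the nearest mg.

τ/t½ = 88/32 ≈ 2.75, so f = (1/2)^(88/32) ≈ 0.148651.
Cmin,ss = (D/Vd)·f/(1−f), so D = Cmin,ss·Vd·(1−f)/f.
D = 3 × 102 × (1−f)/f ≈ 3 × 102 × 5.72717 ≈ 1752.51 mg.

1753 mg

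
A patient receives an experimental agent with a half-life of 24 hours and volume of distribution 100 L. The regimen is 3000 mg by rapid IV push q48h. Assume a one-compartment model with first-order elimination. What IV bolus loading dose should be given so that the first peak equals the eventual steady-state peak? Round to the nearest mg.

4000 mg

f = (1/2)^(48/24) ≈ 0.250000; accumulation ratio R = 1/(1−f) ≈ 1.33333.
Loading dose to hit Cmax,ss on first dose: D_load = D_maint·R ≈ 3000 × 1.33333 ≈ 3999.99 mg.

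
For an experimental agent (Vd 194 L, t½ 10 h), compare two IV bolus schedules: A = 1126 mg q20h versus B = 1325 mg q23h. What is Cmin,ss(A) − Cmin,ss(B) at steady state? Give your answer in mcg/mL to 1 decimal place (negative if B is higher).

Regimen A: f = (1/2)^(20/10) ≈ 0.2500; Cmin,ss = (1126/194)·f/(1−f) ≈ 1.935 mcg/mL.
Regimen B: f = (1/2)^(23/10) ≈ 0.2031; Cmin,ss = (1325/194)·f/(1−f) ≈ 1.741 mcg/mL.
Difference ≈ 1.935 − 1.741 ≈ 0.194 mcg/mL.

0.2 mcg/mL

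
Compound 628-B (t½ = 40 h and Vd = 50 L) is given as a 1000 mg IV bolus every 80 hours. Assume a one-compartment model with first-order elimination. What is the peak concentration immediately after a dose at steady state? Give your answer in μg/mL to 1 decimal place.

τ = 80 h = 2 half-lives, so f = (1/2)^2 = 0.25.
At steady state, R = 1/(1 − 0.25) = 4/3.
Single-dose peak C₀ = D/Vd = 1000/50 = 20 μg/mL.
Steady-state peak Cmax,ss = C₀·R = 20 × 4/3 ≈ 26.667 μg/mL.

26.7 μg/mL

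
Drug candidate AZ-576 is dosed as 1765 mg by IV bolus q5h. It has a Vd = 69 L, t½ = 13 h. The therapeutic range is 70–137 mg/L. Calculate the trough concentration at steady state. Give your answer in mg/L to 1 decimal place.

τ/t½ = 5/13 ≈ 0.38462, so fraction remaining f = (1/2)^(5/13) ≈ 0.7660.
Each bolus raises the concentration by D/Vd = 1765/69 ≈ 25.580 mg/L.
Steady-state trough Cmin,ss = C₀·f/(1−f) ≈ 25.580 × 0.7660/0.2340 ≈ 83.736 mg/L.
Trough 83.7 mg/L vs MEC 70 mg/L: adequate.

83.7 mg/L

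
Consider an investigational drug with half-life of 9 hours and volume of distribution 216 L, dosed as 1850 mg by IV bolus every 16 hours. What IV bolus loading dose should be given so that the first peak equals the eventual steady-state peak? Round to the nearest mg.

2612 mg

f = (1/2)^(16/9) ≈ 0.291632; accumulation ratio R = 1/(1−f) ≈ 1.41170.
Loading dose to hit Cmax,ss on first dose: D_load = D_maint·R ≈ 1850 × 1.41170 ≈ 2611.64 mg.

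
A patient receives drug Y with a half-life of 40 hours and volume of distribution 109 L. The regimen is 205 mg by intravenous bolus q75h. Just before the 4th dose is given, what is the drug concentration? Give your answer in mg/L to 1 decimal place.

0.7 mg/L

f = (1/2)^(τ/t½) = (1/2)^(75/40) ≈ 0.2726.
C₀ = D/Vd = 205/109 ≈ 1.881 mg/L.
Before the 4th dose, 3 doses have been given. Superposition: Cmin = C₀·(f + f² + … + f^3).
≈ 1.881 × (0.2726 + 0.0743 + 0.0203) ≈ 1.881 × 0.3672 ≈ 0.691 mg/L.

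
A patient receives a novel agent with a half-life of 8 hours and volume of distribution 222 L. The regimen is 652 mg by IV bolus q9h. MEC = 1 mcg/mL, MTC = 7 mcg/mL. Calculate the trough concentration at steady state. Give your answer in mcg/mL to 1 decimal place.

2.5 mcg/mL

Over one 9-h interval, 9/8 ≈ 1.125 half-lives elapse, leaving f ≈ 0.4585 of each dose.
Accumulation ratio R = 1/(1 − f) ≈ 1/0.5415 ≈ 1.8467.
Single-dose peak C₀ = D/Vd = 652/222 ≈ 2.937 mcg/mL.
Steady-state peak Cmax,ss = C₀·R ≈ 2.937 × 1.8467 ≈ 5.424 mcg/mL.
Steady-state trough Cmin,ss = Cmax,ss·f ≈ 5.424 × 0.4585 ≈ 2.487 mcg/mL.
Trough 2.5 mcg/mL vs MEC 1 mcg/mL: adequate.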